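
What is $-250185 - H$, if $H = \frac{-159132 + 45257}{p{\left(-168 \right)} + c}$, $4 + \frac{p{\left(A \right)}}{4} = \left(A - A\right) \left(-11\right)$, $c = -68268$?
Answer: $- \frac{17083746415}{68284} \approx -2.5019 \cdot 10^{5}$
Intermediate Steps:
$p{\left(A \right)} = -16$ ($p{\left(A \right)} = -16 + 4 \left(A - A\right) \left(-11\right) = -16 + 4 \cdot 0 \left(-11\right) = -16 + 4 \cdot 0 = -16 + 0 = -16$)
$H = \frac{113875}{68284}$ ($H = \frac{-159132 + 45257}{-16 - 68268} = - \frac{113875}{-68284} = \left(-113875\right) \left(- \frac{1}{68284}\right) = \frac{113875}{68284} \approx 1.6677$)
$-250185 - H = -250185 - \frac{113875}{68284} = - \frac{17083746415}{68284}$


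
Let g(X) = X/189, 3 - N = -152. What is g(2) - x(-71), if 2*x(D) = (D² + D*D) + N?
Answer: -1934789/378 ≈ -5118.5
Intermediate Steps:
N = 155 (N = 3 - 1*(-152) = 3 + 152 = 155)
g(X) = X/189 (g(X) = X*(1/189) = X/189)
x(D) = 155/2 + D² (x(D) = ((D² + D*D) + 155)/2 = ((D² + D²) + 155)/2 = (2*D² + 155)/2 = (155 + 2*D²)/2 = 155/2 + D²)
g(2) - x(-71) = (1/189)*2 - (155/2 + (-71)²) = 2/189 - (155/2 + 5041) = 2/189 - 1*10237/2 = 2/189 - 10237/2 = -1934789/378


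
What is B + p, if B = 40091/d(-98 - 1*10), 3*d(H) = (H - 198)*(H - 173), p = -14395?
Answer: -412549399/28662 ≈ -14394.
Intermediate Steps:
d(H) = (-198 + H)*(-173 + H)/3 (d(H) = ((H - 198)*(H - 173))/3 = ((-198 + H)*(-173 + H))/3 = (-198 + H)*(-173 + H)/3)
B = 40091/28662 (B = 40091/(11418 - 371*(-98 - 1*10)/3 + (-98 - 1*10)**2/3) = 40091/(11418 - 371*(-98 - 10)/3 + (-98 - 10)**2/3) = 40091/(11418 - 371/3*(-108) + (1/3)*(-108)**2) = 40091/(11418 + 13356 + (1/3)*11664) = 40091/(11418 + 13356 + 3888) = 40091/28662 ≈ 1.3988)
B + p = 40091/28662 - 14395 = -412549399/28662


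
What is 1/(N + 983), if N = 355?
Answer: 1/1338 ≈ 0.00074738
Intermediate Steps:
1/(N + 983) = 1/(355 + 983) = 1/1338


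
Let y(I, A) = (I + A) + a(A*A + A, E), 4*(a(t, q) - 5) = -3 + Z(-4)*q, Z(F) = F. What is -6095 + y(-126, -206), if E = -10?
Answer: -25651/4 ≈ -6412.8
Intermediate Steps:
a(t, q) = 17/4 - q (a(t, q) = 5 + (-3 - 4*q)/4 = 5 + (-3/4 - q) = 17/4 - q)
y(I, A) = 57/4 + A + I (y(I, A) = (I + A) + (17/4 - 1*(-10)) = (A + I) + (17/4 + 10) = (A + I) + 57/4 = 57/4 + A + I)
-6095 + y(-126, -206) = -6095 + (57/4 - 206 - 126) = -6095 - 1271/4 = -25651/4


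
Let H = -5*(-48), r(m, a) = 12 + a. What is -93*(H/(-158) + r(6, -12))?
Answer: 11160/79 ≈ 141.27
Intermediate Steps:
H = 240
-93*(H/(-158) + r(6, -12)) = -93*(240/(-158) + (12 - 12)) = -93*(240*(-1/158) + 0) = -93*(-120/79 + 0) = -93*(-120/79) = 11160/79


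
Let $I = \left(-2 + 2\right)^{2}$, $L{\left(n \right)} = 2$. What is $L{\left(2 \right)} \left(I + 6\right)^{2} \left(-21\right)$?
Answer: $-1512$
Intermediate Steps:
$I = 0$ ($I = 0^{2} = 0$)
$L{\left(2 \right)} \left(I + 6\right)^{2} \left(-21\right) = 2 \left(0 + 6\right)^{2} \left(-21\right) = 2 \cdot 6^{2} \left(-21\right) = 2 \cdot 36 \left(-21\right) = 72 \left(-21\right) = -1512$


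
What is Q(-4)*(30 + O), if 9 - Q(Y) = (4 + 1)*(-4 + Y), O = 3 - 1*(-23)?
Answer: 2744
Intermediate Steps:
O = 26 (O = 3 + 23 = 26)
Q(Y) = 29 - 5*Y (Q(Y) = 9 - (4 + 1)*(-4 + Y) = 9 - 5*(-4 + Y) = 9 - (-20 + 5*Y) = 9 + (20 - 5*Y) = 29 - 5*Y)
Q(-4)*(30 + O) = (29 - 5*(-4))*(30 + 26) = (29 + 20)*56 = 49*56 = 2744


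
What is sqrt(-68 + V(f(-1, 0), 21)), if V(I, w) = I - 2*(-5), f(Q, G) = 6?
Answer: 2*I*sqrt(13) ≈ 7.2111*I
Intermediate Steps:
V(I, w) = 10 + I (V(I, w) = I + 10 = 10 + I)
sqrt(-68 + V(f(-1, 0), 21)) = sqrt(-68 + (10 + 6)) = sqrt(-68 + 16) = sqrt(-52) = 2*I*sqrt(13)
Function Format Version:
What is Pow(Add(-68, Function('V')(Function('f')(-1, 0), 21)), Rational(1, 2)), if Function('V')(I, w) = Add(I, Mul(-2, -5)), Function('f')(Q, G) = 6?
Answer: Mul(2, I, Pow(13, Rational(1, 2))) ≈ Mul(7.2111, I)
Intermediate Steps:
Function('V')(I, w) = Add(10, I) (Function('V')(I, w) = Add(I, 10) = Add(10, I))
Pow(Add(-68, Function('V')(Function('f')(-1, 0), 21)), Rational(1, 2)) = Pow(Add(-68, Add(10, 6)), Rational(1, 2)) = Pow(Add(-68, 16), Rational(1, 2)) = Pow(-52, Rational(1, 2)) = Mul(2, I, Pow(13, Rational(1, 2)))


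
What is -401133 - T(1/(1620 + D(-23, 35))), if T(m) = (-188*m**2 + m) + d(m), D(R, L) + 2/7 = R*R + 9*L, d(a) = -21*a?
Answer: -29826696488244/74356129 ≈ -4.0113e+5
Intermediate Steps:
D(R, L) = -2/7 + R**2 + 9*L (D(R, L) = -2/7 + (R*R + 9*L) = -2/7 + (R**2 + 9*L) = -2/7 + R**2 + 9*L)
T(m) = -188*m**2 - 20*m (T(m) = (-188*m**2 + m) - 21*m = (m - 188*m**2) - 21*m = -188*m**2 - 20*m)
-401133 - T(1/(1620 + D(-23, 35))) = -401133 - 4*(-5 - 47/(1620 + (-2/7 + (-23)**2 + 9*35)))/(1620 + (-2/7 + (-23)**2 + 9*35)) = -401133 - 4*(-5 - 47/(1620 + (-2/7 + 529 + 315)))/(1620 + (-2/7 + 529 + 315)) = -401133 - 4*(-5 - 47/(1620 + 5906/7))/(1620 + 5906/7) = -401133 - 4*(-5 - 47/17246/7)/17246/7 = -401133 - 4*7*(-5 - 47*7/17246)/17246 = -401133 - 4*7*(-5 - 329/17246)/17246 = -401133 - 4*7*(-86559)/(17246*17246) = -401133 - 1*(-605913/74356129) = -401133 + 605913/74356129 = -29826696488244/74356129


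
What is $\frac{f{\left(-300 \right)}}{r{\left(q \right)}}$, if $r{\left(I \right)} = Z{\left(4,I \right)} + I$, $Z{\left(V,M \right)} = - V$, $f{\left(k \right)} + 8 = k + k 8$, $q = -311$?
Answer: $\frac{2708}{315} \approx 8.5968$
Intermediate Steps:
$f{\left(k \right)} = -8 + 9 k$ ($f{\left(k \right)} = -8 + \left(k + k 8\right) = -8 + \left(k + 8 k\right) = -8 + 9 k$)
$r{\left(I \right)} = -4 + I$ ($r{\left(I \right)} = \left(-1\right) 4 + I = -4 + I$)
$\frac{f{\left(-300 \right)}}{r{\left(q \right)}} = \frac{-8 + 9 \left(-300\right)}{-4 - 311} = \frac{-8 - 2700}{-315} = \left(-2708\right) \left(- \frac{1}{315}\right) = \frac{2708}{315}$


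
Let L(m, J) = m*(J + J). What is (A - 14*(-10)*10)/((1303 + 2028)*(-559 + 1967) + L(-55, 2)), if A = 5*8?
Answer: 40/130273 ≈ 0.00030705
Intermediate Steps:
A = 40
L(m, J) = 2*J*m (L(m, J) = m*(2*J) = 2*J*m)
(A - 14*(-10)*10)/((1303 + 2028)*(-559 + 1967) + L(-55, 2)) = (40 - 14*(-10)*10)/((1303 + 2028)*(-559 + 1967) + 2*2*(-55)) = (40 + 140*10)/(3331*1408 - 220) = (40 + 1400)/(4690048 - 220) = 1440/4689828 = 1440*(1/4689828) = 40/130273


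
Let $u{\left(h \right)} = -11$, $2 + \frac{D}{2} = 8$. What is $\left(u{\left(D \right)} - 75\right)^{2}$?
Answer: $7396$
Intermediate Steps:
$D = 12$ ($D = -4 + 2 \cdot 8 = -4 + 16 = 12$)
$\left(u{\left(D \right)} - 75\right)^{2} = \left(-11 - 75\right)^{2} = \left(-86\right)^{2} = 7396$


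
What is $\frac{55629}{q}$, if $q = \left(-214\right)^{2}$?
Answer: $\frac{55629}{45796} \approx 1.2147$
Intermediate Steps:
$q = 45796$
$\frac{55629}{q} = \frac{55629}{45796}$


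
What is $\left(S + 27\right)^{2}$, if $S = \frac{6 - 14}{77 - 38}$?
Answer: $\frac{1092025}{1521} \approx 717.96$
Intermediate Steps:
$S = - \frac{8}{39} \approx -0.20513$
$\left(S + 27\right)^{2} = \left(- \frac{8}{39} + 27\right)^{2} = \left(\frac{1045}{39}\right)^{2} = \frac{1092025}{1521}$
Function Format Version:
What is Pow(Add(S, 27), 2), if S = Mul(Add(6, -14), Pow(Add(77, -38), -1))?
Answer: Rational(1092025, 1521) ≈ 717.96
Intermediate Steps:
S = Rational(-8, 39) (S = Mul(-8, Pow(39, -1)) = Mul(-8, Rational(1, 39)) = Rational(-8, 39) ≈ -0.20513)
Pow(Add(S, 27), 2) = Pow(Add(Rational(-8, 39), 27), 2) = Pow(Rational(1045, 39), 2) = Rational(1092025, 1521)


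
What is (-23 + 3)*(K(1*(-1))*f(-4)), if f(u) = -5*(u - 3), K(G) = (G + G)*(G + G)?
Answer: -2800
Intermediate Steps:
K(G) = 4*G² (K(G) = (2*G)*(2*G) = 4*G²)
f(u) = 15 - 5*u (f(u) = -5*(-3 + u) = 15 - 5*u)
(-23 + 3)*(K(1*(-1))*f(-4)) = (-23 + 3)*((4*(1*(-1))²)*(15 - 5*(-4))) = -20*4*(-1)²*(15 + 20) = -20*4*1*35 = -80*35 = -20*140 = -2800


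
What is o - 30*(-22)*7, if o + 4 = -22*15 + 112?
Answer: 4398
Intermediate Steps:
o = -222 (o = -4 + (-22*15 + 112) = -4 + (-330 + 112) = -4 - 218 = -222)
o - 30*(-22)*7 = -222 - 30*(-22)*7 = -222 + 660*7 = -222 + 4620 = 4398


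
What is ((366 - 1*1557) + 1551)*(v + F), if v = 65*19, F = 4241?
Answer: 1971360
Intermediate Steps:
v = 1235
((366 - 1*1557) + 1551)*(v + F) = ((366 - 1*1557) + 1551)*(1235 + 4241) = ((366 - 1557) + 1551)*5476 = (-1191 + 1551)*5476 = 360*5476 = 1971360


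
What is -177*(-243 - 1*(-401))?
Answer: -27966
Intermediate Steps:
-177*(-243 - 1*(-401)) = -177*(-243 + 401) = -177*158 = -27966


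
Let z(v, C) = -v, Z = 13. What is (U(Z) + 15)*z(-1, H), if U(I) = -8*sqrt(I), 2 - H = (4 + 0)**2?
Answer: 15 - 8*sqrt(13) ≈ -13.844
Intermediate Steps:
H = -14 (H = 2 - (4 + 0)**2 = 2 - 1*4**2 = 2 - 1*16 = 2 - 16 = -14)
(U(Z) + 15)*z(-1, H) = (-8*sqrt(13) + 15)*(-1*(-1)) = (15 - 8*sqrt(13))*1 = 15 - 8*sqrt(13)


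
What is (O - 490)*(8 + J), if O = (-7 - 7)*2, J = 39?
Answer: -24346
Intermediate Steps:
O = -28 (O = -14*2 = -28)
(O - 490)*(8 + J) = (-28 - 490)*(8 + 39) = -518*47 = -24346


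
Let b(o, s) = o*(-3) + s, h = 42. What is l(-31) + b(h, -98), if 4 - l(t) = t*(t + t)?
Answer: -2142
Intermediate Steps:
l(t) = 4 - 2*t² (l(t) = 4 - t*(t + t) = 4 - t*2*t = 4 - 2*t²)
b(o, s) = s - 3*o (b(o, s) = -3*o + s = s - 3*o)
l(-31) + b(h, -98) = (4 - 2*(-31)²) + (-98 - 3*42) = (4 - 2*961) + (-98 - 126) = (4 - 1922) - 224 = -1918 - 224 = -2142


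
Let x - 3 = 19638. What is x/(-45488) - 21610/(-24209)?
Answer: 507506711/1101218992 ≈ 0.46086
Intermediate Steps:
x = 19641 (x = 3 + 19638 = 19641)
x/(-45488) - 21610/(-24209) = 19641/(-45488) - 21610/(-24209) = 19641*(-1/45488) - 21610*(-1/24209) = -19641/45488 + 21610/24209 = 507506711/1101218992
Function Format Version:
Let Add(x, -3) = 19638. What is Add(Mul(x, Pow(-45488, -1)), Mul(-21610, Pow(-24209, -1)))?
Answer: Rational(507506711, 1101218992) ≈ 0.46086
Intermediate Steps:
x = 19641 (x = Add(3, 19638) = 19641)
Add(Mul(x, Pow(-45488, -1)), Mul(-21610, Pow(-24209, -1))) = Add(Mul(19641, Pow(-45488, -1)), Mul(-21610, Pow(-24209, -1))) = Add(Mul(19641, Rational(-1, 45488)), Mul(-21610, Rational(-1, 24209))) = Add(Rational(-19641, 45488), Rational(21610, 24209)) = Rational(507506711, 1101218992)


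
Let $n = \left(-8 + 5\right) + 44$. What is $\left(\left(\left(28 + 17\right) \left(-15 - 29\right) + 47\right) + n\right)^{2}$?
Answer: $3579664$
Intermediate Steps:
$n = 41$ ($n = -3 + 44 = 41$)
$\left(\left(\left(28 + 17\right) \left(-15 - 29\right) + 47\right) + n\right)^{2} = \left(\left(\left(28 + 17\right) \left(-15 - 29\right) + 47\right) + 41\right)^{2} = \left(\left(45 \left(-44\right) + 47\right) + 41\right)^{2} = \left(\left(-1980 + 47\right) + 41\right)^{2} = \left(-1933 + 41\right)^{2} = \left(-1892\right)^{2} = 3579664$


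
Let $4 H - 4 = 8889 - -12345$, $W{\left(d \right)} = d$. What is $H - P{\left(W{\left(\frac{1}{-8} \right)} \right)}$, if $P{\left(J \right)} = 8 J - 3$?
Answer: $\frac{10627}{2} \approx 5313.5$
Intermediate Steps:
$P{\left(J \right)} = -3 + 8 J$
$H = \frac{10619}{2}$ ($H = 1 + \frac{8889 - -12345}{4} = 1 + \frac{8889 + 12345}{4} = 1 + \frac{1}{4} \cdot 21234 = 1 + \frac{10617}{2} = \frac{10619}{2} \approx 5309.5$)
$H - P{\left(W{\left(\frac{1}{-8} \right)} \right)} = \frac{10619}{2} - \left(-3 + \frac{8}{-8}\right) = \frac{10619}{2} - \left(-3 + 8 \left(- \frac{1}{8}\right)\right) = \frac{10619}{2} - \left(-3 - 1\right) = \frac{10619}{2} - -4 = \frac{10619}{2} + 4 = \frac{10627}{2}$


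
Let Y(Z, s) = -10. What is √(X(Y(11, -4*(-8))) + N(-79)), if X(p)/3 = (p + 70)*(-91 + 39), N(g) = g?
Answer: I*√9439 ≈ 97.155*I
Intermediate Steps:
X(p) = -10920 - 156*p (X(p) = 3*((p + 70)*(-91 + 39)) = 3*((70 + p)*(-52)) = 3*(-3640 - 52*p) = -10920 - 156*p)
√(X(Y(11, -4*(-8))) + N(-79)) = √((-10920 - 156*(-10)) - 79) = √((-10920 + 1560) - 79) = √(-9360 - 79) = √(-9439) = I*√9439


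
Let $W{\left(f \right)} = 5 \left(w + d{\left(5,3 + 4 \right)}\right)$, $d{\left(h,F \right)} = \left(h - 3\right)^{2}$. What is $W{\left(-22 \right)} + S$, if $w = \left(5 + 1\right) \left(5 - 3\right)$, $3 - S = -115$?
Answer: $198$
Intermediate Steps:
$S = 118$ ($S = 3 - -115 = 3 + 115 = 118$)
$d{\left(h,F \right)} = \left(-3 + h\right)^{2}$
$w = 12$ ($w = 6 \cdot 2 = 12$)
$W{\left(f \right)} = 80$ ($W{\left(f \right)} = 5 \left(12 + \left(-3 + 5\right)^{2}\right) = 5 \left(12 + 2^{2}\right) = 5 \left(12 + 4\right) = 5 \cdot 16 = 80$)
$W{\left(-22 \right)} + S = 80 + 118 = 198$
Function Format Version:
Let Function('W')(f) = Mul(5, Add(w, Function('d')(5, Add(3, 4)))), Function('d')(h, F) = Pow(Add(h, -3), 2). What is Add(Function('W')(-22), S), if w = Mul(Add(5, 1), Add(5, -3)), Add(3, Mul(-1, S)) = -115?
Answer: 198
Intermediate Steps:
S = 118 (S = Add(3, Mul(-1, -115)) = Add(3, 115) = 118)
Function('d')(h, F) = Pow(Add(-3, h), 2)
w = 12 (w = Mul(6, 2) = 12)
Function('W')(f) = 80 (Function('W')(f) = Mul(5, Add(12, Pow(Add(-3, 5), 2))) = Mul(5, Add(12, Pow(2, 2))) = Mul(5, Add(12, 4)) = Mul(5, 16) = 80)
Add(Function('W')(-22), S) = Add(80, 118) = 198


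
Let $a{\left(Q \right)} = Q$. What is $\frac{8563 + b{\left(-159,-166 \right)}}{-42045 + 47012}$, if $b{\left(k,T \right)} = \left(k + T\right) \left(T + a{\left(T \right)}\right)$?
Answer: $\frac{116463}{4967} \approx 23.447$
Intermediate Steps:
$b{\left(k,T \right)} = 2 T \left(T + k\right)$ ($b{\left(k,T \right)} = \left(k + T\right) \left(T + T\right) = \left(T + k\right) 2 T = 2 T \left(T + k\right)$)
$\frac{8563 + b{\left(-159,-166 \right)}}{-42045 + 47012} = \frac{8563 + 2 \left(-166\right) \left(-166 - 159\right)}{-42045 + 47012} = \frac{8563 + 2 \left(-166\right) \left(-325\right)}{4967} = \left(8563 + 107900\right) \frac{1}{4967} = 116463 \cdot \frac{1}{4967} = \frac{116463}{4967}$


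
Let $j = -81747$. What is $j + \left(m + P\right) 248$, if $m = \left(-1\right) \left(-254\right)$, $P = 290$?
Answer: $53165$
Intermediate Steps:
$m = 254$
$j + \left(m + P\right) 248 = -81747 + \left(254 + 290\right) 248 = -81747 + 544 \cdot 248 = -81747 + 134912 = 53165$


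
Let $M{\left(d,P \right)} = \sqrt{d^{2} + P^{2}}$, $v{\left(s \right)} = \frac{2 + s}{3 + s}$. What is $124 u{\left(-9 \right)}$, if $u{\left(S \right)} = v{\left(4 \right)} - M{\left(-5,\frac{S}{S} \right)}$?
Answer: $\frac{744}{7} - 124 \sqrt{26} \approx -525.99$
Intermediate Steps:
$v{\left(s \right)} = \frac{2 + s}{3 + s}$
$M{\left(d,P \right)} = \sqrt{P^{2} + d^{2}}$
$u{\left(S \right)} = \frac{6}{7} - \sqrt{26}$ ($u{\left(S \right)} = \frac{2 + 4}{3 + 4} - \sqrt{\left(\frac{S}{S}\right)^{2} + \left(-5\right)^{2}} = \frac{1}{7} \cdot 6 - \sqrt{1^{2} + 25} = \frac{1}{7} \cdot 6 - \sqrt{1 + 25} = \frac{6}{7} - \sqrt{26}$)
$124 u{\left(-9 \right)} = 124 \left(\frac{6}{7} - \sqrt{26}\right) = \frac{744}{7} - 124 \sqrt{26}$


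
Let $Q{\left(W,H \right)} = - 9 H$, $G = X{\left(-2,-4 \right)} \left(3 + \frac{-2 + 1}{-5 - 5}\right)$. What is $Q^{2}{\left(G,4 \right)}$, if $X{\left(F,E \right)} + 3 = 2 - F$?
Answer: $1296$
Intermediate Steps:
$X{\left(F,E \right)} = -1 - F$ ($X{\left(F,E \right)} = -3 - \left(-2 + F\right) = -1 - F$)
$G = \frac{31}{10}$ ($G = \left(-1 - -2\right) \left(3 + \frac{-2 + 1}{-5 - 5}\right) = \left(-1 + 2\right) \left(3 - \frac{1}{-10}\right) = 1 \left(3 - - \frac{1}{10}\right) = 1 \left(3 + \frac{1}{10}\right) = 1 \cdot \frac{31}{10} = \frac{31}{10} \approx 3.1$)
$Q^{2}{\left(G,4 \right)} = \left(\left(-9\right) 4\right)^{2} = \left(-36\right)^{2} = 1296$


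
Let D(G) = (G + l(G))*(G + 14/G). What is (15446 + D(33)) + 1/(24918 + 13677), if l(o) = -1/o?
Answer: 231837052033/14009985 ≈ 16548.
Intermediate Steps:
D(G) = (G - 1/G)*(G + 14/G)
(15446 + D(33)) + 1/(24918 + 13677) = (15446 + (13 + 33² - 14/33²)) + 1/(24918 + 13677) = (15446 + (13 + 1089 - 14*1/1089)) + 1/38595 = (15446 + (13 + 1089 - 14/1089)) + 1/38595 = (15446 + 1200064/1089) + 1/38595 = 18020758/1089 + 1/38595 = 231837052033/14009985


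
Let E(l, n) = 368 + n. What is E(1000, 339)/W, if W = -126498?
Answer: -707/126498 ≈ -0.0055890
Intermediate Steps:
E(1000, 339)/W = (368 + 339)/(-126498) = 707*(-1/126498) = -707/126498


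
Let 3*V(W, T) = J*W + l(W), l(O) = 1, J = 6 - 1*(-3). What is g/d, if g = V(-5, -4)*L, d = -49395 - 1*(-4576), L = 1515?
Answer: 22220/44819 ≈ 0.49577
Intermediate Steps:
J = 9 (J = 6 + 3 = 9)
d = -44819 (d = -49395 + 4576 = -44819)
V(W, T) = ⅓ + 3*W (V(W, T) = (9*W + 1)/3 = (1 + 9*W)/3 = ⅓ + 3*W)
g = -22220 (g = (⅓ + 3*(-5))*1515 = (⅓ - 15)*1515 = -44/3*1515 = -22220)
g/d = -22220/(-44819) = -22220*(-1/44819) = 22220/44819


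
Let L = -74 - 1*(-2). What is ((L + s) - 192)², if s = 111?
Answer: 23409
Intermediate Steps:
L = -72 (L = -74 + 2 = -72)
((L + s) - 192)² = ((-72 + 111) - 192)² = (39 - 192)² = (-153)² = 23409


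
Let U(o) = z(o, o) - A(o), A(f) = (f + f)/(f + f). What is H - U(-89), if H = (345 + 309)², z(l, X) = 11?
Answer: 427706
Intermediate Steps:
A(f) = 1 (A(f) = (2*f)/((2*f)) = (2*f)*(1/(2*f)) = 1)
U(o) = 10 (U(o) = 11 - 1*1 = 11 - 1 = 10)
H = 427716 (H = 654² = 427716)
H - U(-89) = 427716 - 1*10 = 427716 - 10 = 427706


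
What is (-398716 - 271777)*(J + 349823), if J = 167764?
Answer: -347038460391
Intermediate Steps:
(-398716 - 271777)*(J + 349823) = (-398716 - 271777)*(167764 + 349823) = -670493*517587 = -347038460391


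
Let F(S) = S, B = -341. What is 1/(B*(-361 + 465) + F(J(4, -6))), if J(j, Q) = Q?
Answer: -1/35470 ≈ -2.8193e-5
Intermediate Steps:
1/(B*(-361 + 465) + F(J(4, -6))) = 1/(-341*(-361 + 465) - 6) = 1/(-341*104 - 6) = 1/(-35464 - 6) = 1/(-35470) = -1/35470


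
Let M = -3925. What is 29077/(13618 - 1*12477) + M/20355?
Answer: 117476782/4645011 ≈ 25.291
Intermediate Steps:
29077/(13618 - 1*12477) + M/20355 = 29077/(13618 - 1*12477) - 3925/20355 = 29077/(13618 - 12477) - 3925*1/20355 = 29077/1141 - 785/4071 = 117476782/4645011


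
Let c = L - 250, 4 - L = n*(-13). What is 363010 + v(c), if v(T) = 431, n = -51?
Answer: 363441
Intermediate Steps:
L = -659 (L = 4 - (-51)*(-13) = 4 - 1*663 = 4 - 663 = -659)
c = -909 (c = -659 - 250 = -909)
363010 + v(c) = 363010 + 431 = 363441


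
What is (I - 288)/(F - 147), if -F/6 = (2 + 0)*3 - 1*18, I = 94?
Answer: 194/75 ≈ 2.5867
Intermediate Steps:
F = 72 (F = -6*((2 + 0)*3 - 1*18) = -6*(2*3 - 18) = -6*(6 - 18) = -6*(-12) = 72)
(I - 288)/(F - 147) = (94 - 288)/(72 - 147) = -194/(-75) = -194*(-1/75) = 194/75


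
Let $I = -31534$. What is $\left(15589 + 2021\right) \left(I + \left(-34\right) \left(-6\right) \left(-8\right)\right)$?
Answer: $-584053260$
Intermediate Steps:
$\left(15589 + 2021\right) \left(I + \left(-34\right) \left(-6\right) \left(-8\right)\right) = \left(15589 + 2021\right) \left(-31534 + \left(-34\right) \left(-6\right) \left(-8\right)\right) = 17610 \left(-31534 + 204 \left(-8\right)\right) = 17610 \left(-31534 - 1632\right) = 17610 \left(-33166\right) = -584053260$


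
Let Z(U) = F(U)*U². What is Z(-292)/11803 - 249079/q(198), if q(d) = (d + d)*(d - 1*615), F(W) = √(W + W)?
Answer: 249079/165132 + 170528*I*√146/11803 ≈ 1.5084 + 174.57*I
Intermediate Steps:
F(W) = √2*√W (F(W) = √(2*W) = √2*√W)
Z(U) = √2*U^(5/2) (Z(U) = (√2*√U)*U² = √2*U^(5/2))
q(d) = 2*d*(-615 + d) (q(d) = (2*d)*(d - 615) = (2*d)*(-615 + d) = 2*d*(-615 + d))
Z(-292)/11803 - 249079/q(198) = (√2*(-292)^(5/2))/11803 - 249079*1/(396*(-615 + 198)) = (√2*(170528*I*√73))*(1/11803) - 249079/(2*198*(-417)) = (170528*I*√146)*(1/11803) - 249079/(-165132) = 170528*I*√146/11803 - 249079*(-1/165132) = 170528*I*√146/11803 + 249079/165132 = 249079/165132 + 170528*I*√146/11803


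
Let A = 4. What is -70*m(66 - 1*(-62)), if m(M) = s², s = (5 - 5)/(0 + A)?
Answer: 0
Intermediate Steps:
s = 0 (s = (5 - 5)/(0 + 4) = 0/4 = 0*(¼) = 0)
m(M) = 0 (m(M) = 0² = 0)
-70*m(66 - 1*(-62)) = -70*0 = 0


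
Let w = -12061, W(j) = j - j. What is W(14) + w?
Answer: -12061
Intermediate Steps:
W(j) = 0
W(14) + w = 0 - 12061 = -12061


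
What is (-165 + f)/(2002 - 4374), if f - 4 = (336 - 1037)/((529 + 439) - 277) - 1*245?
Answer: 281247/1639052 ≈ 0.17159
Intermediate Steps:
f = -167232/691 (f = 4 + ((336 - 1037)/((529 + 439) - 277) - 1*245) = 4 + (-701/(968 - 277) - 245) = 4 + (-701/691 - 245) = 4 - 169996/691 = -167232/691 ≈ -242.01)
(-165 + f)/(2002 - 4374) = (-165 - 167232/691)/(2002 - 4374) = -281247/691/(-2372) = -281247/691*(-1/2372) = 281247/1639052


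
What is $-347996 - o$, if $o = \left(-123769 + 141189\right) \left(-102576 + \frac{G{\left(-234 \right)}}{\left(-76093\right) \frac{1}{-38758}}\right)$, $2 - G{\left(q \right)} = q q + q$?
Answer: $\frac{3675576128556}{1619} \approx 2.2703 \cdot 10^{9}$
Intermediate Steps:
$G{\left(q \right)} = 2 - q - q^{2}$ ($G{\left(q \right)} = 2 - \left(q q + q\right) = 2 - \left(q^{2} + q\right) = 2 - \left(q + q^{2}\right) = 2 - q - q^{2}$)
$o = - \frac{3676139534080}{1619}$ ($o = \left(-123769 + 141189\right) \left(-102576 + \frac{2 - -234 - \left(-234\right)^{2}}{\left(-76093\right) \frac{1}{-38758}}\right) = 17420 \left(-102576 + \frac{2 + 234 - 54756}{\left(-76093\right) \left(- \frac{1}{38758}\right)}\right) = 17420 \left(-102576 + \frac{2 + 234 - 54756}{\frac{76093}{38758}}\right) = 17420 \left(-102576 - \frac{44959280}{1619}\right) = 17420 \left(- \frac{211029824}{1619}\right) = - \frac{3676139534080}{1619} \approx -2.2706 \cdot 10^{9}$)
$-347996 - o = -347996 - - \frac{3676139534080}{1619} = -347996 + \frac{3676139534080}{1619} = \frac{3675576128556}{1619}$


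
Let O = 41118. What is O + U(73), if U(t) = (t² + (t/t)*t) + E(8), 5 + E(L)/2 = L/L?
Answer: 46512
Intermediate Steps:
E(L) = -8 (E(L) = -10 + 2*(L/L) = -10 + 2*1 = -10 + 2 = -8)
U(t) = -8 + t + t² (U(t) = (t² + (t/t)*t) - 8 = (t² + 1*t) - 8 = (t² + t) - 8 = (t + t²) - 8 = -8 + t + t²)
O + U(73) = 41118 + (-8 + 73 + 73²) = 41118 + (-8 + 73 + 5329) = 41118 + 5394 = 46512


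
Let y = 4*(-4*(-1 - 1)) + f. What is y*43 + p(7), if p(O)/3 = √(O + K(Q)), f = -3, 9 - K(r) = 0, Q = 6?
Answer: 1259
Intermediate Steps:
K(r) = 9 (K(r) = 9 - 1*0 = 9 + 0 = 9)
p(O) = 3*√(9 + O) (p(O) = 3*√(O + 9) = 3*√(9 + O))
y = 29 (y = 4*(-4*(-1 - 1)) - 3 = 4*(-4*(-2)) - 3 = 4*8 - 3 = 32 - 3 = 29)
y*43 + p(7) = 29*43 + 3*√(9 + 7) = 1247 + 3*√16 = 1247 + 3*4 = 1247 + 12 = 1259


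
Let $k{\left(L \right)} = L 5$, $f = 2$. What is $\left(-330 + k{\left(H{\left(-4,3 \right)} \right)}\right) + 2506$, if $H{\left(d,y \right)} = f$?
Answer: $2186$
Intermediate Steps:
$H{\left(d,y \right)} = 2$
$k{\left(L \right)} = 5 L$
$\left(-330 + k{\left(H{\left(-4,3 \right)} \right)}\right) + 2506 = \left(-330 + 5 \cdot 2\right) + 2506 = \left(-330 + 10\right) + 2506 = -320 + 2506 = 2186$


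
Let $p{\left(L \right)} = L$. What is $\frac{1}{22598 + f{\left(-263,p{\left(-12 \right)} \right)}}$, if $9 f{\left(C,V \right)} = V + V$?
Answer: $\frac{3}{67786} \approx 4.4257 \cdot 10^{-5}$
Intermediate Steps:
$f{\left(C,V \right)} = \frac{2 V}{9}$ ($f{\left(C,V \right)} = \frac{V + V}{9} = \frac{2 V}{9}$)
$\frac{1}{22598 + f{\left(-263,p{\left(-12 \right)} \right)}} = \frac{1}{22598 + \frac{2}{9} \left(-12\right)} = \frac{1}{22598 - \frac{8}{3}} = \frac{1}{\frac{67786}{3}} = \frac{3}{67786}$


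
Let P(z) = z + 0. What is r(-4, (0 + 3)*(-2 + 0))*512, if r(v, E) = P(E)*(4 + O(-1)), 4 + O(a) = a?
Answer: 3072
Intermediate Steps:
P(z) = z
O(a) = -4 + a
r(v, E) = -E (r(v, E) = E*(4 + (-4 - 1)) = E*(4 - 5) = E*(-1) = -E)
r(-4, (0 + 3)*(-2 + 0))*512 = -(0 + 3)*(-2 + 0)*512 = -3*(-2)*512 = -1*(-6)*512 = 6*512 = 3072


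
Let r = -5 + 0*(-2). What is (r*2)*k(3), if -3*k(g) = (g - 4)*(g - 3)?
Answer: 0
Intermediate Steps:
r = -5 (r = -5 + 0 = -5)
k(g) = -(-4 + g)*(-3 + g)/3 (k(g) = -(g - 4)*(g - 3)/3 = -(-4 + g)*(-3 + g)/3)
(r*2)*k(3) = (-5*2)*(-4 - 1/3*3**2 + (7/3)*3) = -10*(-4 - 1/3*9 + 7) = -10*(-4 - 3 + 7) = -10*0 = 0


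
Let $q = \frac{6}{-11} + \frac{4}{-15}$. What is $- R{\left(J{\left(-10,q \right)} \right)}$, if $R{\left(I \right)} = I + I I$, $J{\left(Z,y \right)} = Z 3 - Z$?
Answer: $-380$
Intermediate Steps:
$q = - \frac{134}{165}$ ($q = 6 \left(- \frac{1}{11}\right) + 4 \left(- \frac{1}{15}\right) = - \frac{6}{11} - \frac{4}{15} = - \frac{134}{165} \approx -0.81212$)
$J{\left(Z,y \right)} = 2 Z$ ($J{\left(Z,y \right)} = 3 Z - Z = 2 Z$)
$R{\left(I \right)} = I + I^{2}$
$- R{\left(J{\left(-10,q \right)} \right)} = - 2 \left(-10\right) \left(1 + 2 \left(-10\right)\right) = - \left(-20\right) \left(1 - 20\right) = - \left(-20\right) \left(-19\right) = \left(-1\right) 380 = -380$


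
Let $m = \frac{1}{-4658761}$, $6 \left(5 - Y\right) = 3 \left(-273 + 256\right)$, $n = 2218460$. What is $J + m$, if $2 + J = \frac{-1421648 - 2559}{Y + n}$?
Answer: $- \frac{54611435777335}{20670675642667} \approx -2.642$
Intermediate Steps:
$Y = \frac{27}{2}$ ($Y = 5 - \frac{3 \left(-273 + 256\right)}{6} = 5 - \frac{3 \left(-17\right)}{6} = 5 - - \frac{17}{2} = 5 + \frac{17}{2} = \frac{27}{2} \approx 13.5$)
$J = - \frac{11722308}{4436947}$ ($J = -2 + \frac{-1421648 - 2559}{\frac{27}{2} + 2218460} = -2 - \frac{1424207}{\frac{4436947}{2}} = -2 - \frac{2848414}{4436947} = - \frac{11722308}{4436947} \approx -2.642$)
$m = - \frac{1}{4658761} \approx -2.1465 \cdot 10^{-7}$
$J + m = - \frac{11722308}{4436947} - \frac{1}{4658761} = - \frac{54611435777335}{20670675642667}$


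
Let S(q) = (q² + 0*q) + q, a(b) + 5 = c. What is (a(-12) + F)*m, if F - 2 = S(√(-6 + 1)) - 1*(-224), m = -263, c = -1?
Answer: -56545 - 263*I*√5 ≈ -56545.0 - 588.09*I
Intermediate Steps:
a(b) = -6 (a(b) = -5 - 1 = -6)
S(q) = q + q² (S(q) = (q² + 0) + q = q² + q = q + q²)
F = 226 + I*√5*(1 + I*√5) (F = 2 + (√(-6 + 1)*(1 + √(-6 + 1)) - 1*(-224)) = 2 + (√(-5)*(1 + √(-5)) + 224) = 2 + ((I*√5)*(1 + I*√5) + 224) = 2 + (I*√5*(1 + I*√5) + 224) = 2 + (224 + I*√5*(1 + I*√5)) = 226 + I*√5*(1 + I*√5) ≈ 221.0 + 2.2361*I)
(a(-12) + F)*m = (-6 + (221 + I*√5))*(-263) = (215 + I*√5)*(-263) = -56545 - 263*I*√5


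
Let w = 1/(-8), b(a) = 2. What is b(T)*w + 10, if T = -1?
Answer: 39/4 ≈ 9.7500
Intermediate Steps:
w = -⅛ ≈ -0.12500
b(T)*w + 10 = 2*(-⅛) + 10 = -¼ + 10 = 39/4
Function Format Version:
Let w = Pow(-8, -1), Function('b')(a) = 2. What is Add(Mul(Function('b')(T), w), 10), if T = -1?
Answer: Rational(39, 4) ≈ 9.7500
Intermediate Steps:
w = Rational(-1, 8) ≈ -0.12500
Add(Mul(Function('b')(T), w), 10) = Add(Mul(2, Rational(-1, 8)), 10) = Add(Rational(-1, 4), 10) = Rational(39, 4)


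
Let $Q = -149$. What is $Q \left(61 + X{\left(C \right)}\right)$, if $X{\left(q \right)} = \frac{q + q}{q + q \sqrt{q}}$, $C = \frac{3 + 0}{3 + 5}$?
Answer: $- \frac{47829}{5} + \frac{596 \sqrt{6}}{5} \approx -9273.8$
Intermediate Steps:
$C = \frac{3}{8} \approx 0.375$
$X{\left(q \right)} = \frac{2 q}{q + q^{\frac{3}{2}}}$
$Q \left(61 + X{\left(C \right)}\right) = - 149 \left(61 + 2 \cdot \frac{3}{8} \frac{1}{\frac{3}{8} + \left(\frac{3}{8}\right)^{\frac{3}{2}}}\right) = - 149 \left(61 + 2 \cdot \frac{3}{8} \frac{1}{\frac{3}{8} + \frac{3 \sqrt{6}}{32}}\right) = - 149 \left(61 + \frac{3}{4 \left(\frac{3}{8} + \frac{3 \sqrt{6}}{32}\right)}\right) = -9089 - \frac{447}{4 \left(\frac{3}{8} + \frac{3 \sqrt{6}}{32}\right)}$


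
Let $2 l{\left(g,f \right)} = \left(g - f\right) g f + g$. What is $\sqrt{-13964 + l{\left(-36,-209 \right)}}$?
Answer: $2 \sqrt{159211} \approx 798.03$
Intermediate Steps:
$l{\left(g,f \right)} = \frac{g}{2} + \frac{f g \left(g - f\right)}{2}$ ($l{\left(g,f \right)} = \frac{\left(g - f\right) g f + g}{2} = \frac{g \left(g - f\right) f + g}{2} = \frac{f g \left(g - f\right) + g}{2} = \frac{g + f g \left(g - f\right)}{2} = \frac{g}{2} + \frac{f g \left(g - f\right)}{2}$)
$\sqrt{-13964 + l{\left(-36,-209 \right)}} = \sqrt{-13964 + \frac{1}{2} \left(-36\right) \left(1 - \left(-209\right)^{2} - -7524\right)} = \sqrt{-13964 + \frac{1}{2} \left(-36\right) \left(1 - 43681 + 7524\right)} = \sqrt{-13964 + \frac{1}{2} \left(-36\right) \left(-36156\right)} = \sqrt{-13964 + 650808} = \sqrt{636844} = 2 \sqrt{159211}$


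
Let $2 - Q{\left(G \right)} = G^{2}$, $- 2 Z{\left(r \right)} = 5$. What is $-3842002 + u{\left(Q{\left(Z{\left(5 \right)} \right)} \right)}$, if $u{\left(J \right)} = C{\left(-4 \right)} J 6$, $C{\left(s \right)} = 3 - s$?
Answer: $- \frac{7684361}{2} \approx -3.8422 \cdot 10^{6}$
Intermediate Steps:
$Z{\left(r \right)} = - \frac{5}{2}$ ($Z{\left(r \right)} = \left(- \frac{1}{2}\right) 5 = - \frac{5}{2}$)
$Q{\left(G \right)} = 2 - G^{2}$
$u{\left(J \right)} = 42 J$ ($u{\left(J \right)} = \left(3 - -4\right) J 6 = \left(3 + 4\right) J 6 = 7 J 6 = 42 J$)
$-3842002 + u{\left(Q{\left(Z{\left(5 \right)} \right)} \right)} = -3842002 + 42 \left(2 - \left(- \frac{5}{2}\right)^{2}\right) = -3842002 + 42 \left(2 - \frac{25}{4}\right) = -3842002 + 42 \left(- \frac{17}{4}\right) = -3842002 - \frac{357}{2} = - \frac{7684361}{2}$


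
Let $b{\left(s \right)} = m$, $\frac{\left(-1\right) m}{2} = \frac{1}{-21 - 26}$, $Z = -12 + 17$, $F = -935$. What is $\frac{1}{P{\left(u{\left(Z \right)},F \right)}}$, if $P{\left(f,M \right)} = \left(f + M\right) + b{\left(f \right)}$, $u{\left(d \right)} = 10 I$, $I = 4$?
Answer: $- \frac{47}{42063} \approx -0.0011174$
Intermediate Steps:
$Z = 5$
$u{\left(d \right)} = 40$ ($u{\left(d \right)} = 10 \cdot 4 = 40$)
$m = \frac{2}{47}$ ($m = - \frac{2}{-21 - 26} = - \frac{2}{-47} = \left(-2\right) \left(- \frac{1}{47}\right) = \frac{2}{47} \approx 0.042553$)
$b{\left(s \right)} = \frac{2}{47}$
$P{\left(f,M \right)} = \frac{2}{47} + M + f$ ($P{\left(f,M \right)} = \left(f + M\right) + \frac{2}{47} = \left(M + f\right) + \frac{2}{47} = \frac{2}{47} + M + f$)
$\frac{1}{P{\left(u{\left(Z \right)},F \right)}} = \frac{1}{\frac{2}{47} - 935 + 40} = \frac{1}{- \frac{42063}{47}} = - \frac{47}{42063}$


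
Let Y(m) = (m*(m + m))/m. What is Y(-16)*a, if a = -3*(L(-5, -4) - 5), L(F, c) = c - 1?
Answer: -960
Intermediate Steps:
L(F, c) = -1 + c
a = 30 (a = -3*((-1 - 4) - 5) = -3*(-5 - 5) = -3*(-10) = 30)
Y(m) = 2*m (Y(m) = (m*(2*m))/m = (2*m²)/m = 2*m)
Y(-16)*a = (2*(-16))*30 = -32*30 = -960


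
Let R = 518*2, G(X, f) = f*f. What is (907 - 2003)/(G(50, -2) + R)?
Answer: -137/130 ≈ -1.0538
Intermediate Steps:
G(X, f) = f²
R = 1036
(907 - 2003)/(G(50, -2) + R) = (907 - 2003)/((-2)² + 1036) = -1096/(4 + 1036) = -1096/1040 = -1096*1/1040 = -137/130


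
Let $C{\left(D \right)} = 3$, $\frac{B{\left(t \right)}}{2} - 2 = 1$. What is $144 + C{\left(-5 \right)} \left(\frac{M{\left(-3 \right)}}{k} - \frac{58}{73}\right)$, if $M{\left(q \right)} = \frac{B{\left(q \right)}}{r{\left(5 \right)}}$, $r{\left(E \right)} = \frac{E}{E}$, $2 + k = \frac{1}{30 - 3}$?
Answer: $\frac{512436}{3869} \approx 132.45$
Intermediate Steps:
$B{\left(t \right)} = 6$ ($B{\left(t \right)} = 4 + 2 \cdot 1 = 4 + 2 = 6$)
$k = - \frac{53}{27}$ ($k = -2 + \frac{1}{30 - 3} = -2 + \frac{1}{27} = - \frac{53}{27} \approx -1.963$)
$r{\left(E \right)} = 1$
$M{\left(q \right)} = 6$ ($M{\left(q \right)} = \frac{6}{1} = 6 \cdot 1 = 6$)
$144 + C{\left(-5 \right)} \left(\frac{M{\left(-3 \right)}}{k} - \frac{58}{73}\right) = 144 + 3 \left(\frac{6}{- \frac{53}{27}} - \frac{58}{73}\right) = 144 + 3 \left(6 \left(- \frac{27}{53}\right) - \frac{58}{73}\right) = 144 + 3 \left(- \frac{162}{53} - \frac{58}{73}\right) = 144 + 3 \left(- \frac{14900}{3869}\right) = 144 - \frac{44700}{3869} = \frac{512436}{3869}$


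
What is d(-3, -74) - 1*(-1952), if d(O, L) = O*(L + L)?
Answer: 2396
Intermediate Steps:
d(O, L) = 2*L*O (d(O, L) = O*(2*L) = 2*L*O)
d(-3, -74) - 1*(-1952) = 2*(-74)*(-3) - 1*(-1952) = 444 + 1952 = 2396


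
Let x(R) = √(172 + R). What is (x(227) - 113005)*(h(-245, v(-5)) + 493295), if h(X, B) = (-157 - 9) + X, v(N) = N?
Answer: -55698356420 + 492884*√399 ≈ -5.5688e+10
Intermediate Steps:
h(X, B) = -166 + X
(x(227) - 113005)*(h(-245, v(-5)) + 493295) = (√(172 + 227) - 113005)*((-166 - 245) + 493295) = (√399 - 113005)*(-411 + 493295) = (-113005 + √399)*492884 = -55698356420 + 492884*√399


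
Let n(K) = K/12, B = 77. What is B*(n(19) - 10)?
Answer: -7777/12 ≈ -648.08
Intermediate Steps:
n(K) = K/12 (n(K) = K*(1/12) = K/12)
B*(n(19) - 10) = 77*((1/12)*19 - 10) = 77*(19/12 - 10) = 77*(-101/12) = -7777/12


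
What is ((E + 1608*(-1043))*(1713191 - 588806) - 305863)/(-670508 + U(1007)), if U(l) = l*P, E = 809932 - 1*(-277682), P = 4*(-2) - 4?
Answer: 662858994913/682592 ≈ 9.7109e+5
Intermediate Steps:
P = -12 (P = -8 - 4 = -12)
E = 1087614 (E = 809932 + 277682 = 1087614)
U(l) = -12*l (U(l) = l*(-12) = -12*l)
((E + 1608*(-1043))*(1713191 - 588806) - 305863)/(-670508 + U(1007)) = ((1087614 + 1608*(-1043))*(1713191 - 588806) - 305863)/(-670508 - 12*1007) = ((1087614 - 1677144)*1124385 - 305863)/(-670508 - 12084) = (-589530*1124385 - 305863)/(-682592) = (-662858689050 - 305863)*(-1/682592) = -662858994913*(-1/682592) = 662858994913/682592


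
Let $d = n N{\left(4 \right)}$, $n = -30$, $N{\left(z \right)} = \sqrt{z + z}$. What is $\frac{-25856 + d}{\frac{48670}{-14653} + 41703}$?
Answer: $- \frac{378867968}{611025389} - \frac{879180 \sqrt{2}}{611025389} \approx -0.62209$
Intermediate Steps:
$N{\left(z \right)} = \sqrt{2} \sqrt{z}$ ($N{\left(z \right)} = \sqrt{2 z} = \sqrt{2} \sqrt{z}$)
$d = - 60 \sqrt{2}$ ($d = - 30 \sqrt{2} \sqrt{4} = - 30 \sqrt{2} \cdot 2 = - 30 \cdot 2 \sqrt{2} = - 60 \sqrt{2} \approx -84.853$)
$\frac{-25856 + d}{\frac{48670}{-14653} + 41703} = \frac{-25856 - 60 \sqrt{2}}{\frac{48670}{-14653} + 41703} = \frac{-25856 - 60 \sqrt{2}}{48670 \left(- \frac{1}{14653}\right) + 41703} = \frac{-25856 - 60 \sqrt{2}}{- \frac{48670}{14653} + 41703} = \frac{-25856 - 60 \sqrt{2}}{\frac{611025389}{14653}} = \left(-25856 - 60 \sqrt{2}\right) \frac{14653}{611025389} = - \frac{378867968}{611025389} - \frac{879180 \sqrt{2}}{611025389}$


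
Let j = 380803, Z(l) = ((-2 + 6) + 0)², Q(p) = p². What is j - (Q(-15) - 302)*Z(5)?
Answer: 382035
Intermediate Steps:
Z(l) = 16 (Z(l) = (4 + 0)² = 4² = 16)
j - (Q(-15) - 302)*Z(5) = 380803 - ((-15)² - 302)*16 = 380803 - (225 - 302)*16 = 380803 - (-77)*16 = 380803 - 1*(-1232) = 380803 + 1232 = 382035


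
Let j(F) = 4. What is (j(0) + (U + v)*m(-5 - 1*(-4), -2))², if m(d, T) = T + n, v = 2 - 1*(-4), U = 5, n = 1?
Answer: 49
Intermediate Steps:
v = 6 (v = 2 + 4 = 6)
m(d, T) = 1 + T (m(d, T) = T + 1 = 1 + T)
(j(0) + (U + v)*m(-5 - 1*(-4), -2))² = (4 + (5 + 6)*(1 - 2))² = (4 + 11*(-1))² = (4 - 11)² = (-7)² = 49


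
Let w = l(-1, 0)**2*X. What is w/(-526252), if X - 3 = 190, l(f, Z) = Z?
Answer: 0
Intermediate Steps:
X = 193 (X = 3 + 190 = 193)
w = 0 (w = 0**2*193 = 0*193 = 0)
w/(-526252) = 0/(-526252) = 0*(-1/526252) = 0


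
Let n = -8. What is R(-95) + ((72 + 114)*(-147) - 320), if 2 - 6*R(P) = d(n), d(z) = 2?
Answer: -27662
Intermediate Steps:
R(P) = 0 (R(P) = ⅓ - ⅙*2 = ⅓ - ⅓ = 0)
R(-95) + ((72 + 114)*(-147) - 320) = 0 + ((72 + 114)*(-147) - 320) = 0 + (186*(-147) - 320) = 0 + (-27342 - 320) = 0 - 27662 = -27662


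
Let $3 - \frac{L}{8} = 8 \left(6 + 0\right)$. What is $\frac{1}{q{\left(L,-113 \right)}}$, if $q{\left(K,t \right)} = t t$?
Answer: $\frac{1}{12769} \approx 7.8315 \cdot 10^{-5}$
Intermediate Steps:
$L = -360$ ($L = 24 - 8 \cdot 8 \left(6 + 0\right) = 24 - 8 \cdot 8 \cdot 6 = 24 - 384 = -360$)
$q{\left(K,t \right)} = t^{2}$
$\frac{1}{q{\left(L,-113 \right)}} = \frac{1}{\left(-113\right)^{2}} = \frac{1}{12769}$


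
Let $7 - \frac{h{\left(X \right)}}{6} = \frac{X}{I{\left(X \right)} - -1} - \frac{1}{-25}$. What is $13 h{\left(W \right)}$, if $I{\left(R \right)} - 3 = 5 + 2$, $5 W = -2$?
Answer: $\frac{150072}{275} \approx 545.72$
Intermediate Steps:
$W = - \frac{2}{5}$ ($W = \frac{1}{5} \left(-2\right) = - \frac{2}{5} \approx -0.4$)
$I{\left(R \right)} = 10$ ($I{\left(R \right)} = 3 + \left(5 + 2\right) = 3 + 7 = 10$)
$h{\left(X \right)} = \frac{1044}{25} - \frac{6 X}{11}$ ($h{\left(X \right)} = 42 - 6 \left(\frac{X}{10 - -1} - \frac{1}{-25}\right) = 42 - 6 \left(\frac{X}{10 + 1} - - \frac{1}{25}\right) = 42 - 6 \left(\frac{X}{11} + \frac{1}{25}\right) = 42 - 6 \left(\frac{1}{25} + \frac{X}{11}\right) = 42 - \left(\frac{6}{25} + \frac{6 X}{11}\right) = \frac{1044}{25} - \frac{6 X}{11}$)
$13 h{\left(W \right)} = 13 \left(\frac{1044}{25} - - \frac{12}{55}\right) = 13 \left(\frac{1044}{25} + \frac{12}{55}\right) = 13 \cdot \frac{11544}{275} = \frac{150072}{275}$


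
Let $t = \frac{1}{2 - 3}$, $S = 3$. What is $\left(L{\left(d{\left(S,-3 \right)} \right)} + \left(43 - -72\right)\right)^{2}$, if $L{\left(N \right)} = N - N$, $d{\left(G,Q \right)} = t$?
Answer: $13225$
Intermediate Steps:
$t = -1$ ($t = \frac{1}{-1} = -1$)
$d{\left(G,Q \right)} = -1$
$L{\left(N \right)} = 0$
$\left(L{\left(d{\left(S,-3 \right)} \right)} + \left(43 - -72\right)\right)^{2} = \left(0 + \left(43 - -72\right)\right)^{2} = \left(0 + \left(43 + 72\right)\right)^{2} = \left(0 + 115\right)^{2} = 115^{2} = 13225$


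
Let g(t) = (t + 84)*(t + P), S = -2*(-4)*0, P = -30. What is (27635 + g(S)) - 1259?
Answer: 23856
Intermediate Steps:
S = 0 (S = 8*0 = 0)
g(t) = (-30 + t)*(84 + t) (g(t) = (t + 84)*(t - 30) = (84 + t)*(-30 + t) = (-30 + t)*(84 + t))
(27635 + g(S)) - 1259 = (27635 + (-2520 + 0**2 + 54*0)) - 1259 = (27635 + (-2520 + 0 + 0)) - 1259 = (27635 - 2520) - 1259 = 25115 - 1259 = 23856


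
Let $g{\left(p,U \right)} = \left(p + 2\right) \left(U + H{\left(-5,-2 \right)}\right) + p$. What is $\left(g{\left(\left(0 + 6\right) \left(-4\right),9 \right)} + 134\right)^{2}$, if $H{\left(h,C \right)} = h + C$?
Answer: $4356$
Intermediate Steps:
$H{\left(h,C \right)} = C + h$
$g{\left(p,U \right)} = p + \left(-7 + U\right) \left(2 + p\right)$ ($g{\left(p,U \right)} = \left(p + 2\right) \left(U - 7\right) + p = \left(2 + p\right) \left(U - 7\right) + p = \left(2 + p\right) \left(-7 + U\right) + p = \left(-7 + U\right) \left(2 + p\right) + p = p + \left(-7 + U\right) \left(2 + p\right)$)
$\left(g{\left(\left(0 + 6\right) \left(-4\right),9 \right)} + 134\right)^{2} = \left(\left(-14 - 6 \left(0 + 6\right) \left(-4\right) + 2 \cdot 9 + 9 \left(0 + 6\right) \left(-4\right)\right) + 134\right)^{2} = \left(\left(-14 - 6 \cdot 6 \left(-4\right) + 18 + 9 \cdot 6 \left(-4\right)\right) + 134\right)^{2} = \left(\left(-14 - -144 + 18 + 9 \left(-24\right)\right) + 134\right)^{2} = \left(\left(-14 + 144 + 18 - 216\right) + 134\right)^{2} = \left(-68 + 134\right)^{2} = 66^{2} = 4356$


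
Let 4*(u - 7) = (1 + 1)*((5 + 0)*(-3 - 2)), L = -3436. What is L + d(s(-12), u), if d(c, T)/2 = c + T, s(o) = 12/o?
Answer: -3449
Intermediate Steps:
u = -11/2 (u = 7 + ((1 + 1)*((5 + 0)*(-3 - 2)))/4 = 7 + (2*(5*(-5)))/4 = 7 + (2*(-25))/4 = 7 + (1/4)*(-50) = 7 - 25/2 = -11/2 ≈ -5.5000)
d(c, T) = 2*T + 2*c (d(c, T) = 2*(c + T) = 2*(T + c) = 2*T + 2*c)
L + d(s(-12), u) = -3436 + (2*(-11/2) + 2*(12/(-12))) = -3436 + (-11 + 2*(12*(-1/12))) = -3436 + (-11 + 2*(-1)) = -3436 + (-11 - 2) = -3436 - 13 = -3449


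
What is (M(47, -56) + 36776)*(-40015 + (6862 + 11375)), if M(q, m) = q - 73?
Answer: -800341500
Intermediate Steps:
M(q, m) = -73 + q
(M(47, -56) + 36776)*(-40015 + (6862 + 11375)) = ((-73 + 47) + 36776)*(-40015 + (6862 + 11375)) = (-26 + 36776)*(-40015 + 18237) = 36750*(-21778) = -800341500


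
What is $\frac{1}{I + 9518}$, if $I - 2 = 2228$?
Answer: $\frac{1}{11748} \approx 8.5121 \cdot 10^{-5}$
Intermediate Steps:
$I = 2230$ ($I = 2 + 2228 = 2230$)
$\frac{1}{I + 9518} = \frac{1}{2230 + 9518} = \frac{1}{11748}$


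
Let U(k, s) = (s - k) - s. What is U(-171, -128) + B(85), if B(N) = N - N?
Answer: 171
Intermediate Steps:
B(N) = 0
U(k, s) = -k
U(-171, -128) + B(85) = -1*(-171) + 0 = 171 + 0 = 171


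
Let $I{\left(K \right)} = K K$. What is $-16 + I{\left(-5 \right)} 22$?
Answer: $534$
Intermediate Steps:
$I{\left(K \right)} = K^{2}$
$-16 + I{\left(-5 \right)} 22 = -16 + \left(-5\right)^{2} \cdot 22 = -16 + 25 \cdot 22 = -16 + 550 = 534$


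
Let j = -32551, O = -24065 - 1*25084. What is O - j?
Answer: -16598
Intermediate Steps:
O = -49149 (O = -24065 - 25084 = -49149)
O - j = -49149 - 1*(-32551) = -49149 + 32551 = -16598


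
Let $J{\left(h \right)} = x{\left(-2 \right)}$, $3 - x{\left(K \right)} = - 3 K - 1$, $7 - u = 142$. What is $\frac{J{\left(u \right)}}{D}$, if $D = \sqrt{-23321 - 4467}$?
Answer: $\frac{i \sqrt{6947}}{6947} \approx 0.011998 i$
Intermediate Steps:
$u = -135$ ($u = 7 - 142 = -135$)
$x{\left(K \right)} = 4 + 3 K$ ($x{\left(K \right)} = 3 - \left(- 3 K - 1\right) = 3 - \left(-1 - 3 K\right) = 3 + \left(1 + 3 K\right) = 4 + 3 K$)
$J{\left(h \right)} = -2$ ($J{\left(h \right)} = 4 + 3 \left(-2\right) = 4 - 6 = -2$)
$D = 2 i \sqrt{6947}$ ($D = \sqrt{-27788} = 2 i \sqrt{6947} \approx 166.7 i$)
$\frac{J{\left(u \right)}}{D} = - \frac{2}{2 i \sqrt{6947}} = - 2 \left(- \frac{i \sqrt{6947}}{13894}\right) = \frac{i \sqrt{6947}}{6947}$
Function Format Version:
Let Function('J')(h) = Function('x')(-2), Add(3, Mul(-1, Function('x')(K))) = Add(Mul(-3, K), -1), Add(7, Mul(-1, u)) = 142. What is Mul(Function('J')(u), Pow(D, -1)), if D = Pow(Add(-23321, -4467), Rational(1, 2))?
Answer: Mul(Rational(1, 6947), I, Pow(6947, Rational(1, 2))) ≈ Mul(0.011998, I)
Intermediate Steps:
u = -135 (u = Add(7, Mul(-1, 142)) = Add(7, -142) = -135)
Function('x')(K) = Add(4, Mul(3, K)) (Function('x')(K) = Add(3, Mul(-1, Add(Mul(-3, K), -1))) = Add(3, Mul(-1, Add(-1, Mul(-3, K)))) = Add(3, Add(1, Mul(3, K))) = Add(4, Mul(3, K)))
Function('J')(h) = -2 (Function('J')(h) = Add(4, Mul(3, -2)) = Add(4, -6) = -2)
D = Mul(2, I, Pow(6947, Rational(1, 2))) (D = Pow(-27788, Rational(1, 2)) = Mul(2, I, Pow(6947, Rational(1, 2))) ≈ Mul(166.70, I))
Mul(Function('J')(u), Pow(D, -1)) = Mul(-2, Pow(Mul(2, I, Pow(6947, Rational(1, 2))), -1)) = Mul(-2, Mul(Rational(-1, 13894), I, Pow(6947, Rational(1, 2)))) = Mul(Rational(1, 6947), I, Pow(6947, Rational(1, 2)))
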